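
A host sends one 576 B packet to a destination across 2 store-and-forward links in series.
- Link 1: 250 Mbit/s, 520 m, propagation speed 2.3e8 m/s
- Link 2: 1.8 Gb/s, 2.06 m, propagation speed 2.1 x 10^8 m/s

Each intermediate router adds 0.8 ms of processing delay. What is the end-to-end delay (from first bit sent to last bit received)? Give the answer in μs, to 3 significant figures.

L = 576 × 8 = 4608 bits.
Transmission delays (L/R per hop): 18.432, 2.56 μs; sum = 20.992 μs.
Propagation delays (d/s per hop): 2.26087, 0.00980952 μs; sum = 2.27068 μs.
Processing at 1 router(s): 1 × 0.8 ms = 800 μs.
End-to-end = 823 μs.

823 μs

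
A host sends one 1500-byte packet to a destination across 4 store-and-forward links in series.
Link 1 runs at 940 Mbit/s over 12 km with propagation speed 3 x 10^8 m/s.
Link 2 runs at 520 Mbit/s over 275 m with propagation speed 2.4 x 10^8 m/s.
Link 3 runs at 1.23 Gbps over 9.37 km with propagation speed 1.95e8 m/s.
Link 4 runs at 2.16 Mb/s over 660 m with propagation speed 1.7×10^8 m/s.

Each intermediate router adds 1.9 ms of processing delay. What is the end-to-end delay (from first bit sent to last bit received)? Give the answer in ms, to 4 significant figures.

L = 1500 × 8 = 12000 bits.
Transmission delays (L/R per hop): 0.012766, 0.0230769, 0.0097561, 5.55556 ms; sum = 5.60115 ms.
Propagation delays (d/s per hop): 0.04, 0.00114583, 0.0480513, 0.00388235 ms; sum = 0.0930795 ms.
Processing at 3 router(s): 3 × 1.9 ms = 5.7 ms.
End-to-end = 11.39 ms.

11.39 ms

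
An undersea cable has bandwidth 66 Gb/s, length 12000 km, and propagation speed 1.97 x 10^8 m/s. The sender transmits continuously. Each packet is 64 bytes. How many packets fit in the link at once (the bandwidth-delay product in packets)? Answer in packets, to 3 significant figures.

Propagation delay = 12000000 / 197000000 = 0.0609137 s.
BDP = R × t_prop = 66000000000 × 0.0609137 = 4020300000 bits.
In packets of 512 bits: 7850000 packets.

7850000 packets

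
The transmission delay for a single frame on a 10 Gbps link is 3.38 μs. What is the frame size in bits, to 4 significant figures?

L = R × t_tx = 10000000000 b/s × 3.38e-06 s = 33800 bits.

33800 bits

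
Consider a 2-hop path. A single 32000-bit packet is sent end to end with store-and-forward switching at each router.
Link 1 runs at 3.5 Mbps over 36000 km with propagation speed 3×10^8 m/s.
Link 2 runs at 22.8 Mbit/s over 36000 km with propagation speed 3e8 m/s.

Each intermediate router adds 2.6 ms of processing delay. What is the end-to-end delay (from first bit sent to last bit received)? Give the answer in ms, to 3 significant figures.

Transmission delays (L/R per hop): 9.14286, 1.40351 ms; sum = 10.5464 ms.
Propagation delays (d/s per hop): 120, 120 ms; sum = 240 ms.
Processing at 1 router(s): 1 × 2.6 ms = 2.6 ms.
End-to-end = 253 ms.

253 ms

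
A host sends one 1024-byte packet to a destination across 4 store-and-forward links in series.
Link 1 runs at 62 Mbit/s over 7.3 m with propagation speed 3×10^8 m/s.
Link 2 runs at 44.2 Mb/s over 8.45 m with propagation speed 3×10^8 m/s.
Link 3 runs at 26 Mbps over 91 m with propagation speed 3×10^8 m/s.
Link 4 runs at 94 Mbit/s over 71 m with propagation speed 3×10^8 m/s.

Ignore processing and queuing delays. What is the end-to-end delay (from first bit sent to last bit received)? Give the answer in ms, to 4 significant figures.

0.7203 ms

L = 1024 × 8 = 8192 bits.
Transmission delays (L/R per hop): 0.132129, 0.185339, 0.315077, 0.0871489 ms; sum = 0.719694 ms.
Propagation delays (d/s per hop): 2.43333e-05, 2.81667e-05, 0.000303333, 0.000236667 ms; sum = 0.0005925 ms.
End-to-end = 0.7203 ms.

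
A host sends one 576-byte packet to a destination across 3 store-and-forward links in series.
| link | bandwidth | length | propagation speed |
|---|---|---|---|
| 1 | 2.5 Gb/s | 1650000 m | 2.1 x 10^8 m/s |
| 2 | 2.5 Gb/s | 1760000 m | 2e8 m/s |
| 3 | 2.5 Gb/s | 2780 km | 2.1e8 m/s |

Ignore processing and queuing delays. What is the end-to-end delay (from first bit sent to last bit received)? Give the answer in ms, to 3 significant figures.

29.9 ms

L = 576 × 8 = 4608 bits.
Transmission delay per hop = L/R = 4608/2500000000 = 0.0018432 ms; 3 hops → 0.0055296 ms.
Propagation delays (d/s per hop): 7.85714, 8.8, 13.2381 ms; sum = 29.8952 ms.
End-to-end = 29.9 ms.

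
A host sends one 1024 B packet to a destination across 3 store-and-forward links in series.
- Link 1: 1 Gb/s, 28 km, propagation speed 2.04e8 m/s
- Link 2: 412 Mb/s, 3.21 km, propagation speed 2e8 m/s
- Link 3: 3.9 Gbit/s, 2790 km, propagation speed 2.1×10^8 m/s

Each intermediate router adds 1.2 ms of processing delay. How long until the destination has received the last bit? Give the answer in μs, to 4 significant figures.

L = 1024 × 8 = 8192 bits.
Transmission delays (L/R per hop): 8.192, 19.8835, 2.10051 μs; sum = 30.176 μs.
Propagation delays (d/s per hop): 137.255, 16.05, 13285.7 μs; sum = 13439 μs.
Processing at 2 router(s): 2 × 1.2 ms = 2400 μs.
End-to-end = 15870 μs.

15870 μs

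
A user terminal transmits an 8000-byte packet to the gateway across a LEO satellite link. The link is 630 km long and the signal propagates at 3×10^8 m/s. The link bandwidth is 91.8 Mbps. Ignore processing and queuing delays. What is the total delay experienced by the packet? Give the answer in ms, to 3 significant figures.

2.80 ms

L = 8000 × 8 = 64000 bits.
Transmission delay = L/R = 64000 / 91800000 = 0.697168 ms.
Propagation delay = d/s = 630000 m / 300000000 m/s = 2.1 ms.
Total = 2.80 ms.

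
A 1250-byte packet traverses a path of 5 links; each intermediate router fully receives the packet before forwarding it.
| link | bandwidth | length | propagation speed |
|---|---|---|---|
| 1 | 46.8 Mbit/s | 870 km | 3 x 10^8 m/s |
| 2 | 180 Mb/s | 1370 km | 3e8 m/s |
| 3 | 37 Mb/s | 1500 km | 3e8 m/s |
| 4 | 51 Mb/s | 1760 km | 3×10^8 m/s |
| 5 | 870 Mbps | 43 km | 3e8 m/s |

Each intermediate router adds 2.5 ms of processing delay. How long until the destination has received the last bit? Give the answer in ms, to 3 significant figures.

29.2 ms

L = 1250 × 8 = 10000 bits.
Transmission delays (L/R per hop): 0.213675, 0.0555556, 0.27027, 0.196078, 0.0114943 ms; sum = 0.747074 ms.
Propagation delays (d/s per hop): 2.9, 4.56667, 5, 5.86667, 0.143333 ms; sum = 18.4767 ms.
Processing at 4 router(s): 4 × 2.5 ms = 10 ms.
End-to-end = 29.2 ms.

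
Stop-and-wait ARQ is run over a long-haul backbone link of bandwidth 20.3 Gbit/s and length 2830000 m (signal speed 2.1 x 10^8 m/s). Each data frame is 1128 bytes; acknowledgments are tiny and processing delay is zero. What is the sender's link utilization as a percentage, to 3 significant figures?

t_tx = L/R = 9024/20300000000 = 4.44532e-07 s.
t_prop = 2830000/210000000 = 0.0134762 s; RTT = 0.0269524 s.
Cycle = t_tx + RTT = 0.0269528 s.
Utilization = t_tx / cycle = 4.44532e-07/0.0269528 = 0.00165 %.

0.00165 %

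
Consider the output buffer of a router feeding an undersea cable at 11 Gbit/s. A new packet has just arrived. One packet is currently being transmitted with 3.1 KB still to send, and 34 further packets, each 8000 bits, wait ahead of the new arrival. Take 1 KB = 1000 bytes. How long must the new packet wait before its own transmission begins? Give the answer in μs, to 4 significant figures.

Each queued packet: L/R = 8000/11000000000 = 0.727273 μs.
34 queued → 24.7273 μs.
Plus remaining 24800 bits of current packet: 2.25455 μs.
Queuing delay = 26.98 μs.

26.98 μs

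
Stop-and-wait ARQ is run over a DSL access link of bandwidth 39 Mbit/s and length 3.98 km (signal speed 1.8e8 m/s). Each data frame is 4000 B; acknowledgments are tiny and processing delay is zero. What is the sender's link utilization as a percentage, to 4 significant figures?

t_tx = L/R = 32000/39000000 = 0.000820513 s.
t_prop = 3980/180000000 = 2.21111e-05 s; RTT = 4.42222e-05 s.
Cycle = t_tx + RTT = 0.000864735 s.
Utilization = t_tx / cycle = 0.000820513/0.000864735 = 94.89 %.

94.89 %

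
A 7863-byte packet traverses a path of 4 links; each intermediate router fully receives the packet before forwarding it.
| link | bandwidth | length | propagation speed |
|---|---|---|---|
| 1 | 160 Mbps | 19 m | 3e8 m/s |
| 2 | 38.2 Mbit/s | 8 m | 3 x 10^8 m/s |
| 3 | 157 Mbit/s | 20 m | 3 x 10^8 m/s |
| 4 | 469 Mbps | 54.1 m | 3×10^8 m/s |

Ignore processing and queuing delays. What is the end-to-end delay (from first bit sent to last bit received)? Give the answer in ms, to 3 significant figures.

2.57 ms

L = 7863 × 8 = 62904 bits.
Transmission delays (L/R per hop): 0.39315, 1.6467, 0.400662, 0.134124 ms; sum = 2.57464 ms.
Propagation delays (d/s per hop): 6.33333e-05, 2.66667e-05, 6.66667e-05, 0.000180333 ms; sum = 0.000337 ms.
End-to-end = 2.57 ms.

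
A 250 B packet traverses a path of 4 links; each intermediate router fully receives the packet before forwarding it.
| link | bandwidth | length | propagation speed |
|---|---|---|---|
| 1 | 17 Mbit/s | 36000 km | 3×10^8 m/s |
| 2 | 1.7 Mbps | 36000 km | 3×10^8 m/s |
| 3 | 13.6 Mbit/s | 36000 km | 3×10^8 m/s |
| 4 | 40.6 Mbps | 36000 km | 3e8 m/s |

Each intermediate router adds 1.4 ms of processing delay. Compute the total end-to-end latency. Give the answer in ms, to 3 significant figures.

L = 250 × 8 = 2000 bits.
Transmission delays (L/R per hop): 0.117647, 1.17647, 0.147059, 0.0492611 ms; sum = 1.49044 ms.
Propagation delays (d/s per hop): 120, 120, 120, 120 ms; sum = 480 ms.
Processing at 3 router(s): 3 × 1.4 ms = 4.2 ms.
End-to-end = 486 ms.

486 ms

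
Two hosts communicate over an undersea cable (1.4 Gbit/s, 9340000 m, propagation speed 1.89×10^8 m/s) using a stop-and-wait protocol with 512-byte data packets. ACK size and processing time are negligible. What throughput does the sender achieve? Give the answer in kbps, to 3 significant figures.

t_tx = L/R = 4096/1400000000 = 2.92571e-06 s.
t_prop = 9340000/189000000 = 0.049418 s; RTT = 0.098836 s.
Cycle = t_tx + RTT = 0.0988389 s.
Throughput = L / cycle = 4096 / 0.0988389 = 41.4 kbps.

41.4 kbps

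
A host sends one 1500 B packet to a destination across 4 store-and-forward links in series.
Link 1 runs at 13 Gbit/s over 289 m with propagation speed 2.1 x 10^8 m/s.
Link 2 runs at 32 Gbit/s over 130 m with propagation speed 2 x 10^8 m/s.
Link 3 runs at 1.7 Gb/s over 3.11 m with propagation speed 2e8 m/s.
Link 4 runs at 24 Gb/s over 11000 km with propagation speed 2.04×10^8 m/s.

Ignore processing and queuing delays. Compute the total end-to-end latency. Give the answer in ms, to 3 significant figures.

53.9 ms

L = 1500 × 8 = 12000 bits.
Transmission delays (L/R per hop): 0.000923077, 0.000375, 0.00705882, 0.0005 ms; sum = 0.0088569 ms.
Propagation delays (d/s per hop): 0.00137619, 0.00065, 1.555e-05, 53.9216 ms; sum = 53.9236 ms.
End-to-end = 53.9 ms.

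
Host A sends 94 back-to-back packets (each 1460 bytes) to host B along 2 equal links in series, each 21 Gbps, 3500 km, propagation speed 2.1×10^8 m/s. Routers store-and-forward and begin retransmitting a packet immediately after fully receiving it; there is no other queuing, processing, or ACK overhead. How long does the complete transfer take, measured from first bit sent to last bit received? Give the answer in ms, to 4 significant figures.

Per-hop transmission t_tx = L/R = 11680/21000000000 = 0.00055619 ms.
Per-hop propagation t_prop = 3500000/210000000 = 16.6667 ms.
Pipeline fill: first packet needs 2·t_tx to clear all hops; remaining 93 packets each add one t_tx.
Total = (2+94-1)·t_tx + 2·t_prop = 95·0.00055619 + 2·16.6667 = 33.39 ms.

33.39 ms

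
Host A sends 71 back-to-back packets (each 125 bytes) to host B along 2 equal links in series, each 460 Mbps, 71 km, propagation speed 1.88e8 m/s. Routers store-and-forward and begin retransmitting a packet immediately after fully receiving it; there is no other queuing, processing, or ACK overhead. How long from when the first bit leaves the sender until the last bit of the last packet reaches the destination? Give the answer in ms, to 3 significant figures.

0.912 ms

Per-hop transmission t_tx = L/R = 1000/460000000 = 0.00217391 ms.
Per-hop propagation t_prop = 71000/188000000 = 0.37766 ms.
Pipeline fill: first packet needs 2·t_tx to clear all hops; remaining 70 packets each add one t_tx.
Total = (2+71-1)·t_tx + 2·t_prop = 72·0.00217391 + 2·0.37766 = 0.912 ms.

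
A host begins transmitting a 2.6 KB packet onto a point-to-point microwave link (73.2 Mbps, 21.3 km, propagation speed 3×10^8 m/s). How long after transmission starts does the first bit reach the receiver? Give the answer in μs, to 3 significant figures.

First bit experiences only propagation delay: d/s = 21300/300000000 = 71.0 μs.

71.0 μs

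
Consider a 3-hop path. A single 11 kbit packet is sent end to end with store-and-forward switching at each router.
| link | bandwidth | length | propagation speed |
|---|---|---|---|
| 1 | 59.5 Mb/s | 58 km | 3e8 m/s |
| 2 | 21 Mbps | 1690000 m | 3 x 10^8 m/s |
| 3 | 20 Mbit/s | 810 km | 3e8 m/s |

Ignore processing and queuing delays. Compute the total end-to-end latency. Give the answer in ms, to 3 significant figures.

9.79 ms

L = 11000 bits.
Transmission delays (L/R per hop): 0.184874, 0.52381, 0.55 ms; sum = 1.25868 ms.
Propagation delays (d/s per hop): 0.193333, 5.63333, 2.7 ms; sum = 8.52667 ms.
End-to-end = 9.79 ms.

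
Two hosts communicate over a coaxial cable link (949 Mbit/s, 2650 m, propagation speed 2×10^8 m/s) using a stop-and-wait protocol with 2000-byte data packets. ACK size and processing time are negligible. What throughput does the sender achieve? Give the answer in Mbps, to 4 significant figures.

t_tx = L/R = 16000/949000000 = 1.68599e-05 s.
t_prop = 2650/200000000 = 1.325e-05 s; RTT = 2.65e-05 s.
Cycle = t_tx + RTT = 4.33599e-05 s.
Throughput = L / cycle = 16000 / 4.33599e-05 = 369.0 Mbps.

369.0 Mbps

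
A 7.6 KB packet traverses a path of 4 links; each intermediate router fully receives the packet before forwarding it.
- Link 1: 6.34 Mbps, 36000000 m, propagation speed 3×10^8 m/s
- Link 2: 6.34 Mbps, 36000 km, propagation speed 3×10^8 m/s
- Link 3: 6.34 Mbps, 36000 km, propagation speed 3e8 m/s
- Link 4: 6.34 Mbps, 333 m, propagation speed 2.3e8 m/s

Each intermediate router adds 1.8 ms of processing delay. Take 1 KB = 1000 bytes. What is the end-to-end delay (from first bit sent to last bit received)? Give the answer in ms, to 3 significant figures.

L = 60800 bits.
Transmission delay per hop = L/R = 60800/6340000 = 9.58991 ms; 4 hops → 38.3596 ms.
Propagation delays (d/s per hop): 120, 120, 120, 0.00144783 ms; sum = 360.001 ms.
Processing at 3 router(s): 3 × 1.8 ms = 5.4 ms.
End-to-end = 404 ms.

404 ms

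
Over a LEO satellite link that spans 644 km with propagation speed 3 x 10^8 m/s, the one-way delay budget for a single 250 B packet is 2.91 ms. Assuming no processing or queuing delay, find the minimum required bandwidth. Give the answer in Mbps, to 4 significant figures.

L = 2000 bits.
Propagation delay = 644000 / 300000000 = 2.14667 ms.
Transmission budget = 2.91 − 2.14667 = 0.763333 ms.
R ≥ L / t_tx = 2000 bits / 0.000763333 s = 2.620 Mbps.

2.620 Mbps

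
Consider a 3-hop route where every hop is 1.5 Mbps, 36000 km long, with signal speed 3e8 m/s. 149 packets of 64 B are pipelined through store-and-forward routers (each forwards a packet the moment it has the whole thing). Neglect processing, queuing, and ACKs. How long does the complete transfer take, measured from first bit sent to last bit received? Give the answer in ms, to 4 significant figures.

Per-hop transmission t_tx = L/R = 512/1500000 = 0.341333 ms.
Per-hop propagation t_prop = 36000000/300000000 = 120 ms.
Pipeline fill: first packet needs 3·t_tx to clear all hops; remaining 148 packets each add one t_tx.
Total = (3+149-1)·t_tx + 3·t_prop = 151·0.341333 + 3·120 = 411.5 ms.

411.5 ms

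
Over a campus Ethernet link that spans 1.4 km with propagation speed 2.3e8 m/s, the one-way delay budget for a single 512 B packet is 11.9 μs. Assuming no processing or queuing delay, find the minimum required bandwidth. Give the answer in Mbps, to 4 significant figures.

L = 4096 bits.
Propagation delay = 1400 / 2.3e+08 = 6.08696 μs.
Transmission budget = 11.9 − 6.08696 = 5.81304 μs.
R ≥ L / t_tx = 4096 bits / 5.81304e-06 s = 704.6 Mbps.

704.6 Mbps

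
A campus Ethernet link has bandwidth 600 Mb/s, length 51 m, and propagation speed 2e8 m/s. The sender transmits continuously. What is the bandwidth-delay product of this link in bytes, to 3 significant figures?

19.1 bytes

Propagation delay = 51 / 200000000 = 2.55e-07 s.
BDP = R × t_prop = 600000000 × 2.55e-07 = 153 bits.
In bytes: 153/8 = 19.1 bytes.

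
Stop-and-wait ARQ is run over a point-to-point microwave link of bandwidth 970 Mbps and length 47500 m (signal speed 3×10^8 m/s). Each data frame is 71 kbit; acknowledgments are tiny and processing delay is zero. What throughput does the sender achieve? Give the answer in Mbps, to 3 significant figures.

t_tx = L/R = 71000/970000000 = 7.31959e-05 s.
t_prop = 47500/300000000 = 0.000158333 s; RTT = 0.000316667 s.
Cycle = t_tx + RTT = 0.000389863 s.
Throughput = L / cycle = 71000 / 0.000389863 = 182 Mbps.

182 Mbps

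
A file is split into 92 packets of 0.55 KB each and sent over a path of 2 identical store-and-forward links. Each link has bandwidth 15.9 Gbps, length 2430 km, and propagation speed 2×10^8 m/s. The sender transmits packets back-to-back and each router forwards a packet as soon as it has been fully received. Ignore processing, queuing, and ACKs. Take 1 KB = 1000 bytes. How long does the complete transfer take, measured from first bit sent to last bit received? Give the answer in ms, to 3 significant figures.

24.3 ms

Per-hop transmission t_tx = L/R = 4400/15900000000 = 0.00027673 ms.
Per-hop propagation t_prop = 2430000/200000000 = 12.15 ms.
Pipeline fill: first packet needs 2·t_tx to clear all hops; remaining 91 packets each add one t_tx.
Total = (2+92-1)·t_tx + 2·t_prop = 93·0.00027673 + 2·12.15 = 24.3 ms.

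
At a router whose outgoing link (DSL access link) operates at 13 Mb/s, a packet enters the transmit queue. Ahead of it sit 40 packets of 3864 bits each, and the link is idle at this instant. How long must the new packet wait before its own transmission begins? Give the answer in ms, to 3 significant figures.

Each queued packet: L/R = 3864/13000000 = 0.297231 ms.
40 queued → 11.8892 ms.
Queuing delay = 11.9 ms.

11.9 ms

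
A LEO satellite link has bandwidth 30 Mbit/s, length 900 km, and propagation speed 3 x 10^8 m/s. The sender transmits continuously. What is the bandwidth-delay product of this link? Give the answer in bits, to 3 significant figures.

90000 bits

Propagation delay = 900000 / 300000000 = 0.003 s.
BDP = R × t_prop = 30000000 × 0.003 = 90000 bits.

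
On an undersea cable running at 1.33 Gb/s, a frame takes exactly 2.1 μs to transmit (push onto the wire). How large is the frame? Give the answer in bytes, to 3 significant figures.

349 bytes

L = R × t_tx = 1330000000 b/s × 2.1e-06 s = 2793 bits.
In bytes: 2793 / 8 = 349 bytes.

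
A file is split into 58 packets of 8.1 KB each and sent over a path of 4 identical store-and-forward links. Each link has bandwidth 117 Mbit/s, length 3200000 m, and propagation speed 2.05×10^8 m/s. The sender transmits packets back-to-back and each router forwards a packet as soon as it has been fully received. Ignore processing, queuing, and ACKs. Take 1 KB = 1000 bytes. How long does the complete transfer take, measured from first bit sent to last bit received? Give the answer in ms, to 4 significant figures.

Per-hop transmission t_tx = L/R = 64800/117000000 = 0.553846 ms.
Per-hop propagation t_prop = 3200000/2.05e+08 = 15.6098 ms.
Pipeline fill: first packet needs 4·t_tx to clear all hops; remaining 57 packets each add one t_tx.
Total = (4+58-1)·t_tx + 4·t_prop = 61·0.553846 + 4·15.6098 = 96.22 ms.

96.22 ms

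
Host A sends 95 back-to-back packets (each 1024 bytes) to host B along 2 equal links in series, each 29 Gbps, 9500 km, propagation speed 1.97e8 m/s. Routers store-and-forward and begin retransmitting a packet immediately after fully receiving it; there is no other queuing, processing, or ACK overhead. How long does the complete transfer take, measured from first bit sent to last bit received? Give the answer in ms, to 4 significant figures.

Per-hop transmission t_tx = L/R = 8192/29000000000 = 0.000282483 ms.
Per-hop propagation t_prop = 9500000/197000000 = 48.2234 ms.
Pipeline fill: first packet needs 2·t_tx to clear all hops; remaining 94 packets each add one t_tx.
Total = (2+95-1)·t_tx + 2·t_prop = 96·0.000282483 + 2·48.2234 = 96.47 ms.

96.47 ms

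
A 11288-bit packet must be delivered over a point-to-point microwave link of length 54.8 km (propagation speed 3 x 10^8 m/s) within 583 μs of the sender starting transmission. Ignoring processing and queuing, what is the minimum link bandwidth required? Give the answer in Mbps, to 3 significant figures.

28.2 Mbps

Propagation delay = 54800 / 300000000 = 182.667 μs.
Transmission budget = 583 − 182.667 = 400.333 μs.
R ≥ L / t_tx = 11288 bits / 0.000400333 s = 28.2 Mbps.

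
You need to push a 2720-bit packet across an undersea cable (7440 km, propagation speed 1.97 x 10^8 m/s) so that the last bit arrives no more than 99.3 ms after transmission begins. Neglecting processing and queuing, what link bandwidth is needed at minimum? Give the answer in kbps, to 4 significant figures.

44.20 kbps

Propagation delay = 7440000 / 197000000 = 37.7665 ms.
Transmission budget = 99.3 − 37.7665 = 61.5335 ms.
R ≥ L / t_tx = 2720 bits / 0.0615335 s = 44.20 kbps.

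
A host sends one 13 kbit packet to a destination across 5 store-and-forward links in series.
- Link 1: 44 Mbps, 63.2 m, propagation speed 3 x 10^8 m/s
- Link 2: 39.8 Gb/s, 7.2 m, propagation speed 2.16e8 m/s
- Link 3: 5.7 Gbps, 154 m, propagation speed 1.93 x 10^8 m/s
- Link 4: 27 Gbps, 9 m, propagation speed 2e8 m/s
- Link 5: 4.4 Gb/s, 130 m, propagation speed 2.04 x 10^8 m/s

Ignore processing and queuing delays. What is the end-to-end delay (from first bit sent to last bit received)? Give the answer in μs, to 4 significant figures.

L = 13000 bits.
Transmission delays (L/R per hop): 295.455, 0.326633, 2.2807, 0.481481, 2.95455 μs; sum = 301.498 μs.
Propagation delays (d/s per hop): 0.210667, 0.0333333, 0.797927, 0.045, 0.637255 μs; sum = 1.72418 μs.
End-to-end = 303.2 μs.

303.2 μs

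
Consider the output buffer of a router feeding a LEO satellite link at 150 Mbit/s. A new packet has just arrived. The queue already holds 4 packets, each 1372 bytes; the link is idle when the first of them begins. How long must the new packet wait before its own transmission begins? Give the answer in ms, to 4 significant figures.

Each queued packet: L/R = 10976/150000000 = 0.0731733 ms.
4 queued → 0.292693 ms.
Queuing delay = 0.2927 ms.

0.2927 ms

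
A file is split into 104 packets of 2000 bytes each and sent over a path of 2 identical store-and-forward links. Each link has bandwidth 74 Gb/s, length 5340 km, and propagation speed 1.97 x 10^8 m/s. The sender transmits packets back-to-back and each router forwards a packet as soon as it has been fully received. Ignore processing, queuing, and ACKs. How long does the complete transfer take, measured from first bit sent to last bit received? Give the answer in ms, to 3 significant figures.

54.2 ms

Per-hop transmission t_tx = L/R = 16000/74000000000 = 0.000216216 ms.
Per-hop propagation t_prop = 5340000/197000000 = 27.1066 ms.
Pipeline fill: first packet needs 2·t_tx to clear all hops; remaining 103 packets each add one t_tx.
Total = (2+104-1)·t_tx + 2·t_prop = 105·0.000216216 + 2·27.1066 = 54.2 ms.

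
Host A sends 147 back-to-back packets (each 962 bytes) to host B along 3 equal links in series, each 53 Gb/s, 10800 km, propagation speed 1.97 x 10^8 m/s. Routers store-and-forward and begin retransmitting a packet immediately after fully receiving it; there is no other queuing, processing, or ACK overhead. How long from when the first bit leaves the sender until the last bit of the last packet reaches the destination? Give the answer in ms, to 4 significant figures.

Per-hop transmission t_tx = L/R = 7696/53000000000 = 0.000145208 ms.
Per-hop propagation t_prop = 10800000/197000000 = 54.8223 ms.
Pipeline fill: first packet needs 3·t_tx to clear all hops; remaining 146 packets each add one t_tx.
Total = (3+147-1)·t_tx + 3·t_prop = 149·0.000145208 + 3·54.8223 = 164.5 ms.

164.5 ms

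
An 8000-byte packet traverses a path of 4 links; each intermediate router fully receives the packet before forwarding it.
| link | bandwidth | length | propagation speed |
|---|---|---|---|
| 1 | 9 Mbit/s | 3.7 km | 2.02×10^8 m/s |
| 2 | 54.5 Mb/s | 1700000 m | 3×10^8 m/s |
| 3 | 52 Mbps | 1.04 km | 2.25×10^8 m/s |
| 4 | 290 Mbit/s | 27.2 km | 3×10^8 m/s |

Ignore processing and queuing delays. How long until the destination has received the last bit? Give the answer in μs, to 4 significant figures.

15520 μs

L = 8000 × 8 = 64000 bits.
Transmission delays (L/R per hop): 7111.11, 1174.31, 1230.77, 220.69 μs; sum = 9736.88 μs.
Propagation delays (d/s per hop): 18.3168, 5666.67, 4.62222, 90.6667 μs; sum = 5780.27 μs.
End-to-end = 15520 μs.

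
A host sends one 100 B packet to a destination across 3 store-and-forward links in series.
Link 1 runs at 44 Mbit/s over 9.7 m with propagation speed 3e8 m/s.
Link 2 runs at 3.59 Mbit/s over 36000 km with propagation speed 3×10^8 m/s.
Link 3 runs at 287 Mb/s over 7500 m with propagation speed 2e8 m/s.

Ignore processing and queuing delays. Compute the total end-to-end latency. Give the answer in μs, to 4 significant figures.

120300 μs

L = 100 × 8 = 800 bits.
Transmission delays (L/R per hop): 18.1818, 222.841, 2.78746 μs; sum = 243.811 μs.
Propagation delays (d/s per hop): 0.0323333, 120000, 37.5 μs; sum = 120038 μs.
End-to-end = 120300 μs.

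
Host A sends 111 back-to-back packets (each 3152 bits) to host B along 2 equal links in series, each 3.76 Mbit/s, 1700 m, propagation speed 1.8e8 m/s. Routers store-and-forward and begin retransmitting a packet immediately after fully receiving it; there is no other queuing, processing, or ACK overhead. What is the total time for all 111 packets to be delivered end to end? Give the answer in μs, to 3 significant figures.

Per-hop transmission t_tx = L/R = 3152/3760000 = 838.298 μs.
Per-hop propagation t_prop = 1700/180000000 = 9.44444 μs.
Pipeline fill: first packet needs 2·t_tx to clear all hops; remaining 110 packets each add one t_tx.
Total = (2+111-1)·t_tx + 2·t_prop = 112·838.298 + 2·9.44444 = 93900 μs.

93900 μs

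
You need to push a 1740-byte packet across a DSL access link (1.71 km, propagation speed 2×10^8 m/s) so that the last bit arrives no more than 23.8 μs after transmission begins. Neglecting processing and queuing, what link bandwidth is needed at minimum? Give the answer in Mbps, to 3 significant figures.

L = 13920 bits.
Propagation delay = 1710 / 200000000 = 8.55 μs.
Transmission budget = 23.8 − 8.55 = 15.25 μs.
R ≥ L / t_tx = 13920 bits / 1.525e-05 s = 913 Mbps.

913 Mbps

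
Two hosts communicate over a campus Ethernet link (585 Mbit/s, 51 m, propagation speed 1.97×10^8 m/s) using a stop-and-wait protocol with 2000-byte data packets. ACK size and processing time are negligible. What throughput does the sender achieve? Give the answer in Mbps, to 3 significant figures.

574 Mbps

t_tx = L/R = 16000/585000000 = 2.73504e-05 s.
t_prop = 51/197000000 = 2.58883e-07 s; RTT = 5.17766e-07 s.
Cycle = t_tx + RTT = 2.78682e-05 s.
Throughput = L / cycle = 16000 / 2.78682e-05 = 574 Mbps.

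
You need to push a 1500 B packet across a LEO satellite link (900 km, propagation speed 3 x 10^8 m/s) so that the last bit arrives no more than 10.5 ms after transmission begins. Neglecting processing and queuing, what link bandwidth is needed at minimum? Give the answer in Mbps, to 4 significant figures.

L = 12000 bits.
Propagation delay = 900000 / 300000000 = 3 ms.
Transmission budget = 10.5 − 3 = 7.5 ms.
R ≥ L / t_tx = 12000 bits / 0.0075 s = 1.600 Mbps.

1.600 Mbps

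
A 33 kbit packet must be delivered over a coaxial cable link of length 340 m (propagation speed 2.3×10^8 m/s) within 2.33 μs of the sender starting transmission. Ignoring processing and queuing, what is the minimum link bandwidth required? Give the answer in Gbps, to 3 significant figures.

Propagation delay = 340 / 2.3e+08 = 1.47826 μs.
Transmission budget = 2.33 − 1.47826 = 0.851739 μs.
R ≥ L / t_tx = 33000 bits / 8.51739e-07 s = 38.7 Gbps.

38.7 Gbps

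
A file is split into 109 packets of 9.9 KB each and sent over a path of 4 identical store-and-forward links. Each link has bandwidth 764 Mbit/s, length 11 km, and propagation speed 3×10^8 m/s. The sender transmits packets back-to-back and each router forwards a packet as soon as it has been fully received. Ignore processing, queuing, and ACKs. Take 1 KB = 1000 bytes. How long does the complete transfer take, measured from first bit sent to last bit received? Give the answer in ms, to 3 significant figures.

Per-hop transmission t_tx = L/R = 79200/764000000 = 0.103665 ms.
Per-hop propagation t_prop = 11000/300000000 = 0.0366667 ms.
Pipeline fill: first packet needs 4·t_tx to clear all hops; remaining 108 packets each add one t_tx.
Total = (4+109-1)·t_tx + 4·t_prop = 112·0.103665 + 4·0.0366667 = 11.8 ms.

11.8 ms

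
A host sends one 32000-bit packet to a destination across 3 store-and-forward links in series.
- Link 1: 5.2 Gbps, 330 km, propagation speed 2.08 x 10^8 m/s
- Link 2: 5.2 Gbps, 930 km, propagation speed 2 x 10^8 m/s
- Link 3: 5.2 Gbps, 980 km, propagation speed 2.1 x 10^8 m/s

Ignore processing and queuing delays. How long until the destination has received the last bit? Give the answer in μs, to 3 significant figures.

Transmission delay per hop = L/R = 32000/5200000000 = 6.15385 μs; 3 hops → 18.4615 μs.
Propagation delays (d/s per hop): 1586.54, 4650, 4666.67 μs; sum = 10903.2 μs.
End-to-end = 10900 μs.

10900 μs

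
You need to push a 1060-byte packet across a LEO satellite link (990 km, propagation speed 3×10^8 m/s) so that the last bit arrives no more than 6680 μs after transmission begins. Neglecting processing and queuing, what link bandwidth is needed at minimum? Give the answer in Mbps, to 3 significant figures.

L = 8480 bits.
Propagation delay = 990000 / 300000000 = 3300 μs.
Transmission budget = 6680 − 3300 = 3380 μs.
R ≥ L / t_tx = 8480 bits / 0.00338 s = 2.51 Mbps.

2.51 Mbps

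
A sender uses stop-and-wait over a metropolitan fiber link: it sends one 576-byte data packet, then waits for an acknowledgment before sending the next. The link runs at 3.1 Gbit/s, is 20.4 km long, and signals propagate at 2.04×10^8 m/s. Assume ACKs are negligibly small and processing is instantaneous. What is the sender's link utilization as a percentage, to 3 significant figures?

t_tx = L/R = 4608/3100000000 = 1.48645e-06 s.
t_prop = 20400/204000000 = 0.0001 s; RTT = 0.0002 s.
Cycle = t_tx + RTT = 0.000201486 s.
Utilization = t_tx / cycle = 1.48645e-06/0.000201486 = 0.738 %.

0.738 %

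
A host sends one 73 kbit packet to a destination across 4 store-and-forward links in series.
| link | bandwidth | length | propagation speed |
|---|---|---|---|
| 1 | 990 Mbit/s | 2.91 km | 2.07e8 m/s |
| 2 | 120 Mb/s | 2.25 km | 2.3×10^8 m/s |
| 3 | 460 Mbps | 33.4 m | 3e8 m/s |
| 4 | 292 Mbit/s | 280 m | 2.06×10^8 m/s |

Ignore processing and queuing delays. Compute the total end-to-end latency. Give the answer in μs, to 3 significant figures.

L = 73000 bits.
Transmission delays (L/R per hop): 73.7374, 608.333, 158.696, 250 μs; sum = 1090.77 μs.
Propagation delays (d/s per hop): 14.058, 9.78261, 0.111333, 1.35922 μs; sum = 25.3111 μs.
End-to-end = 1120 μs.

1120 μs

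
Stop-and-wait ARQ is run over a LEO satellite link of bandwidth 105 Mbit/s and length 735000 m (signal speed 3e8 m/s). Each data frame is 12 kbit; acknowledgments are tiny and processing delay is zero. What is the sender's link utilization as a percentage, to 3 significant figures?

2.28 %

t_tx = L/R = 12000/105000000 = 0.000114286 s.
t_prop = 735000/300000000 = 0.00245 s; RTT = 0.0049 s.
Cycle = t_tx + RTT = 0.00501429 s.
Utilization = t_tx / cycle = 0.000114286/0.00501429 = 2.28 %.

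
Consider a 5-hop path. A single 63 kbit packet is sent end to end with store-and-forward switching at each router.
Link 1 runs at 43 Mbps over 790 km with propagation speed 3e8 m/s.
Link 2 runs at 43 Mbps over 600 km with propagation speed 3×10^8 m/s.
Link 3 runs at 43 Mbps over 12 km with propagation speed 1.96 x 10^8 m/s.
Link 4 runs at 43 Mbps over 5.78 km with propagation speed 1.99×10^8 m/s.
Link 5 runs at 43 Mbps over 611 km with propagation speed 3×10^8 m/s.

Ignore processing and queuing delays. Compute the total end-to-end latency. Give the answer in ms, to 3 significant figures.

L = 63000 bits.
Transmission delay per hop = L/R = 63000/43000000 = 1.46512 ms; 5 hops → 7.32558 ms.
Propagation delays (d/s per hop): 2.63333, 2, 0.0612245, 0.0290452, 2.03667 ms; sum = 6.76027 ms.
End-to-end = 14.1 ms.

14.1 ms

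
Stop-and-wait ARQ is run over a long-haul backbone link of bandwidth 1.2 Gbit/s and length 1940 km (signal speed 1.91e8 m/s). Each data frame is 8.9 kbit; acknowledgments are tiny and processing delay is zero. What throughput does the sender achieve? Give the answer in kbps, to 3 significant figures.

t_tx = L/R = 8900/1200000000 = 7.41667e-06 s.
t_prop = 1940000/191000000 = 0.0101571 s; RTT = 0.0203141 s.
Cycle = t_tx + RTT = 0.0203216 s.
Throughput = L / cycle = 8900 / 0.0203216 = 438 kbps.

438 kbps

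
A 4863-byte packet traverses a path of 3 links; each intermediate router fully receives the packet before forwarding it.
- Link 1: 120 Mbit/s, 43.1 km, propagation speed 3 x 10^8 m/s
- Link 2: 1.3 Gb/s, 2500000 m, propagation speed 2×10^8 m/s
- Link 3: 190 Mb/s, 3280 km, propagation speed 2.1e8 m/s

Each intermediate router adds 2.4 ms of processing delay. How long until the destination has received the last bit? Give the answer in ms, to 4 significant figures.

L = 4863 × 8 = 38904 bits.
Transmission delays (L/R per hop): 0.3242, 0.0299262, 0.204758 ms; sum = 0.558884 ms.
Propagation delays (d/s per hop): 0.143667, 12.5, 15.619 ms; sum = 28.2627 ms.
Processing at 2 router(s): 2 × 2.4 ms = 4.8 ms.
End-to-end = 33.62 ms.

33.62 ms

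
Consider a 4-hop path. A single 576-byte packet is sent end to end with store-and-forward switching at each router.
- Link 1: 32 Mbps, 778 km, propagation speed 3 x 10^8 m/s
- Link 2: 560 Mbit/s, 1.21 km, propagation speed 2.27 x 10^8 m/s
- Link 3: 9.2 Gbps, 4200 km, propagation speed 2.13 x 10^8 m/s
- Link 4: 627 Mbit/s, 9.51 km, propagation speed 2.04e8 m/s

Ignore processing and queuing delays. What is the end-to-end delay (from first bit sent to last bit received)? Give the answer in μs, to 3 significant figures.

L = 576 × 8 = 4608 bits.
Transmission delays (L/R per hop): 144, 8.22857, 0.50087, 7.34928 μs; sum = 160.079 μs.
Propagation delays (d/s per hop): 2593.33, 5.3304, 19718.3, 46.6176 μs; sum = 22363.6 μs.
End-to-end = 22500 μs.

22500 μs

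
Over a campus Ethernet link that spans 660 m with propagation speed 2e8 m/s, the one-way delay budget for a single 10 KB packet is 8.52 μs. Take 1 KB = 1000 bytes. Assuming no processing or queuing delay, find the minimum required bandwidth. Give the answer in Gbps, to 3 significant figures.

L = 80000 bits.
Propagation delay = 660 / 200000000 = 3.3 μs.
Transmission budget = 8.52 − 3.3 = 5.22 μs.
R ≥ L / t_tx = 80000 bits / 5.22e-06 s = 15.3 Gbps.

15.3 Gbps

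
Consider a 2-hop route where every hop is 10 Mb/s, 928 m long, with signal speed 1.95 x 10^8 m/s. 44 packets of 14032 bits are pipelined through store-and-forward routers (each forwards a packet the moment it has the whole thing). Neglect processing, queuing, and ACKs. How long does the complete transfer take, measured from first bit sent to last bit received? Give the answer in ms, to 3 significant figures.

Per-hop transmission t_tx = L/R = 14032/10000000 = 1.4032 ms.
Per-hop propagation t_prop = 928/195000000 = 0.00475897 ms.
Pipeline fill: first packet needs 2·t_tx to clear all hops; remaining 43 packets each add one t_tx.
Total = (2+44-1)·t_tx + 2·t_prop = 45·1.4032 + 2·0.00475897 = 63.2 ms.

63.2 ms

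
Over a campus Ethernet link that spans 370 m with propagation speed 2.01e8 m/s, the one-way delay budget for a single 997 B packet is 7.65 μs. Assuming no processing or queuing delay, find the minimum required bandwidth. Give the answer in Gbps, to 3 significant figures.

L = 7976 bits.
Propagation delay = 370 / 2.01e+08 = 1.8408 μs.
Transmission budget = 7.65 − 1.8408 = 5.8092 μs.
R ≥ L / t_tx = 7976 bits / 5.8092e-06 s = 1.37 Gbps.

1.37 Gbps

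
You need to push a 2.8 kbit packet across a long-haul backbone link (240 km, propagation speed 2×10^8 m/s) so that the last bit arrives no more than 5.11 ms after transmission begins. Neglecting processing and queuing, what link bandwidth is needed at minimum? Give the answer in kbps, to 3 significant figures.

716 kbps

Propagation delay = 240000 / 200000000 = 1.2 ms.
Transmission budget = 5.11 − 1.2 = 3.91 ms.
R ≥ L / t_tx = 2800 bits / 0.00391 s = 716 kbps.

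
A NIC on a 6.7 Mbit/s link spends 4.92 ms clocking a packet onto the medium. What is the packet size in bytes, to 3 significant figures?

4120 bytes

L = R × t_tx = 6700000 b/s × 0.00492 s = 32964 bits.
In bytes: 32964 / 8 = 4120 bytes.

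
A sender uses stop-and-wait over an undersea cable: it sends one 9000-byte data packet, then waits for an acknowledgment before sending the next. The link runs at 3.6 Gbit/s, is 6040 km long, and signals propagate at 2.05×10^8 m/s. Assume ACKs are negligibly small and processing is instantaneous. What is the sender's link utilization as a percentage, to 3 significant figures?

t_tx = L/R = 72000/3600000000 = 2e-05 s.
t_prop = 6040000/2.05e+08 = 0.0294634 s; RTT = 0.0589268 s.
Cycle = t_tx + RTT = 0.0589468 s.
Utilization = t_tx / cycle = 2e-05/0.0589468 = 0.0339 %.

0.0339 %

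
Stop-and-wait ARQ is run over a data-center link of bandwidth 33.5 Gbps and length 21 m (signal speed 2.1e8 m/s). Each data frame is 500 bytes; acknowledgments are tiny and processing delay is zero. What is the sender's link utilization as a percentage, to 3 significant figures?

t_tx = L/R = 4000/33500000000 = 1.19403e-07 s.
t_prop = 21/210000000 = 1e-07 s; RTT = 2e-07 s.
Cycle = t_tx + RTT = 3.19403e-07 s.
Utilization = t_tx / cycle = 1.19403e-07/3.19403e-07 = 37.4 %.

37.4 %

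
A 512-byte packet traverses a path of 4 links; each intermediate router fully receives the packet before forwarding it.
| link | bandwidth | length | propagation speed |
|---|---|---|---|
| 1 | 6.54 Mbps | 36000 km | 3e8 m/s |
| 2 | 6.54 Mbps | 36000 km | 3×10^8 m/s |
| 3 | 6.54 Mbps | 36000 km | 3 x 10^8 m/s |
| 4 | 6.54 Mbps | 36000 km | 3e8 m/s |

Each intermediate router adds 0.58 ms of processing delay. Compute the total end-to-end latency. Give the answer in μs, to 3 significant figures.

484000 μs

L = 512 × 8 = 4096 bits.
Transmission delay per hop = L/R = 4096/6540000 = 626.3 μs; 4 hops → 2505.2 μs.
Propagation delays (d/s per hop): 120000, 120000, 120000, 120000 μs; sum = 480000 μs.
Processing at 3 router(s): 3 × 0.58 ms = 1740 μs.
End-to-end = 484000 μs.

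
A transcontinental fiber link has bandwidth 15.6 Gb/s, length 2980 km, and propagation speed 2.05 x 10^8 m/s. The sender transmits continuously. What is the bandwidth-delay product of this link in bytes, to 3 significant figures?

28300000 bytes

Propagation delay = 2980000 / 2.05e+08 = 0.0145366 s.
BDP = R × t_prop = 15600000000 × 0.0145366 = 226771000 bits.
In bytes: 226771000/8 = 28300000 bytes.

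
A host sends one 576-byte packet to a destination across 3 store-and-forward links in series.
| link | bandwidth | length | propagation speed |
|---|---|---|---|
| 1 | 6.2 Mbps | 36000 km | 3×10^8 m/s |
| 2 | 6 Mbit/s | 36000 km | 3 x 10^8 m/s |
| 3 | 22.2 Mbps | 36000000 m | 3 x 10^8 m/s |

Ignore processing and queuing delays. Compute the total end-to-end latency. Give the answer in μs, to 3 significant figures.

362000 μs

L = 576 × 8 = 4608 bits.
Transmission delays (L/R per hop): 743.226, 768, 207.568 μs; sum = 1718.79 μs.
Propagation delays (d/s per hop): 120000, 120000, 120000 μs; sum = 360000 μs.
End-to-end = 362000 μs.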